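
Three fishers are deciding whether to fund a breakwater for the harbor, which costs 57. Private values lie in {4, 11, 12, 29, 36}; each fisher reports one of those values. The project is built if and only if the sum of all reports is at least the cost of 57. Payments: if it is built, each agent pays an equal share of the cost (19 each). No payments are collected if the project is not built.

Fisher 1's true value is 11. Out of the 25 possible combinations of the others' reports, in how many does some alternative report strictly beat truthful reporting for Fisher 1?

4

Others report (11, 36): truth gives -8; report 4 gives 0 > -8. Violating.
Others report (12, 36): truth gives -8; report 4 gives 0 > -8. Violating.
Others report (36, 11): truth gives -8; report 4 gives 0 > -8. Violating.
Others report (36, 12): truth gives -8; report 4 gives 0 > -8. Violating.
Others report (4, 4): truth gives 0; no alternative beats it.
Others report (4, 11): truth gives 0; no alternative beats it.
(Checking all 25 profiles: 4 have a profitable deviation, 21 do not.)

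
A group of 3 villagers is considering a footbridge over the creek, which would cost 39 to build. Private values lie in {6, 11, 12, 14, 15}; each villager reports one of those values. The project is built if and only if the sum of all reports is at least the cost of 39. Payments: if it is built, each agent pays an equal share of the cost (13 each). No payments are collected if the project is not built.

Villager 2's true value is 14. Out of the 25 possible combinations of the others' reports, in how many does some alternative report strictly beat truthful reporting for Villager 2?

Others report (12, 12): truth gives 0; report 15 gives 1 > 0. Violating.
Others report (6, 6): truth gives 0; no alternative beats it.
Others report (6, 11): truth gives 0; no alternative beats it.
(Checking all 25 profiles: 1 has a profitable deviation, 24 do not.)

1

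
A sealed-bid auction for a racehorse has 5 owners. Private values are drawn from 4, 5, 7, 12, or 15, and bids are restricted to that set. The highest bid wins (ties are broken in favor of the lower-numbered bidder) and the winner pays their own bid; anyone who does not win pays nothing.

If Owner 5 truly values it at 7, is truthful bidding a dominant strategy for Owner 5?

No

Consider the case where Owner 1 bids 4, Owner 2 bids 4, Owner 3 bids 4 and Owner 4 bids 4.
Truthful bid 7: wins, pays 7, utility 7 - 7 = 0.
Bid 5 instead: wins, pays 5, utility 7 - 5 = 2.
Since 2 > 0, bidding 5 is strictly better here, so truthful bidding is not dominant.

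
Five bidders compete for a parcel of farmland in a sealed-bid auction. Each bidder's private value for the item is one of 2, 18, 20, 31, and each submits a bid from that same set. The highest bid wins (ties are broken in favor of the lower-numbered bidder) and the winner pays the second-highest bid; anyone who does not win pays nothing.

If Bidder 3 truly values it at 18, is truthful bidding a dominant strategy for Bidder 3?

Check each profile of the others' bids and compare truth against every alternative bid.
Others bid (2, 2, 2, 2): truth gives 16, best alternative gives 16.
Others bid (2, 2, 2, 18): truth gives 0, best alternative gives 0.
Others bid (2, 2, 2, 20): truth gives 0, best alternative gives 0.
Others bid (2, 2, 2, 31): truth gives 0, best alternative gives 0.
Others bid (2, 2, 18, 2): truth gives 0, best alternative gives 0.
Others bid (2, 2, 18, 18): truth gives 0, best alternative gives 0.
(Remaining 250 profiles checked similarly; truth is weakly best in each.)
In every case the truthful bid is at least as good as any alternative, so it is a dominant strategy.

Yes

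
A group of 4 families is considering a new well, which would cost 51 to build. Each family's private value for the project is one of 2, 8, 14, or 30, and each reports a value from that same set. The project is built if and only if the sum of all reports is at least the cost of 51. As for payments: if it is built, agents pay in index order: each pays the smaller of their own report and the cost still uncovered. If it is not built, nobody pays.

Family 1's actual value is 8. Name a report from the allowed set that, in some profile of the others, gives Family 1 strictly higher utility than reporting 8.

2

Suppose Family 2 reports 2, Family 3 reports 30 and Family 4 reports 30.
Report 8: project built, pays 8, utility 8 - 8 = 0.
Report 2: project built, pays 2, utility 8 - 2 = 6.
So reporting 2 beats truth here (6 > 0).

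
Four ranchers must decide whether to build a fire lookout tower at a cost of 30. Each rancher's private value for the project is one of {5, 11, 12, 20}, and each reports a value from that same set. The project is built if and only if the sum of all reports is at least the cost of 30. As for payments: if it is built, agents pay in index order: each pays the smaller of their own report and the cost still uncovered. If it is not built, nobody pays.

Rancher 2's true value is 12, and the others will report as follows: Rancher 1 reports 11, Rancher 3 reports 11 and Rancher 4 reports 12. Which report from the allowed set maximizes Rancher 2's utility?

5

Report 5: project built, pays 5, utility 12 - 5 = 7.
Report 11: project built, pays 11, utility 12 - 11 = 1.
Report 12: project built, pays 12, utility 12 - 12 = 0.
Report 20: project built, pays 19, utility 12 - 19 = -7.
The best choice is 5 with utility 7.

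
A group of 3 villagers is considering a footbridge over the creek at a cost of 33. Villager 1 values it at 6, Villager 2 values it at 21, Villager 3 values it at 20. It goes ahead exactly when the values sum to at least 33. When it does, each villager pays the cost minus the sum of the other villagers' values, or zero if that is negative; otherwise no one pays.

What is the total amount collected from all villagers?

13

Total value 47 ≥ cost 33, so it is built.
Villager 1: others sum to 41; max(0, 33 - 41) = 0.
Villager 2: others sum to 26; max(0, 33 - 26) = 7.
Villager 3: others sum to 27; max(0, 33 - 27) = 6.
Total collected = 0 + 7 + 6 = 13.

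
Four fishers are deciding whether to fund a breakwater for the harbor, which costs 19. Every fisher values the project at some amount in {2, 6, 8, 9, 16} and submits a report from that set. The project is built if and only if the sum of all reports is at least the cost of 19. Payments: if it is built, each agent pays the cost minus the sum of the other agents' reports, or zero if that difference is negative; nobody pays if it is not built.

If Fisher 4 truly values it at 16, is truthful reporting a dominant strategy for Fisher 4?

Check each profile of the others' reports and compare truth against every alternative report.
Others report (2, 2, 2): truth gives 3, best alternative gives 0.
Others report (2, 2, 16): truth gives 16, best alternative gives 16.
Others report (2, 6, 16): truth gives 16, best alternative gives 16.
Others report (2, 8, 9): truth gives 16, best alternative gives 16.
Others report (2, 8, 16): truth gives 16, best alternative gives 16.
Others report (2, 9, 8): truth gives 16, best alternative gives 16.
(Remaining 119 profiles checked similarly; truth is weakly best in each.)
In every case the truthful report is at least as good as any alternative, so it is a dominant strategy.

Yes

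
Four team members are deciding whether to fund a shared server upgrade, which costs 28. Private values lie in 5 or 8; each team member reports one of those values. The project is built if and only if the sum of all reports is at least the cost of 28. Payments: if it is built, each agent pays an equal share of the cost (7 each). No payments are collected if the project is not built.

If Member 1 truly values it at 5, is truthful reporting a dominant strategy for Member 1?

Check each profile of the others' reports and compare truth against every alternative report.
Others report (5, 8, 8): truth gives 0, best alternative gives -2.
Others report (8, 5, 8): truth gives 0, best alternative gives -2.
Others report (8, 8, 5): truth gives 0, best alternative gives -2.
Others report (8, 8, 8): truth gives -2, best alternative gives -2.
Others report (5, 5, 5): truth gives 0, best alternative gives 0.
Others report (5, 5, 8): truth gives 0, best alternative gives 0.
(Remaining 2 profiles checked similarly; truth is weakly best in each.)
In every case the truthful report is at least as good as any alternative, so it is a dominant strategy.

Yes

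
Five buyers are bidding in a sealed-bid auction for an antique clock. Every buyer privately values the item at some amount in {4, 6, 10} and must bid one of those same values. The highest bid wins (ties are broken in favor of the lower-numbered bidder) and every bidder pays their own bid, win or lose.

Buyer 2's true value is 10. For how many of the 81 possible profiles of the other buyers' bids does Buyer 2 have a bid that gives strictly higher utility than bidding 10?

Others bid (4, 4, 4, 4): truth gives 0; bid 6 gives 4 > 0. Violating.
Others bid (4, 4, 4, 6): truth gives 0; bid 6 gives 4 > 0. Violating.
Others bid (4, 4, 6, 4): truth gives 0; bid 6 gives 4 > 0. Violating.
Others bid (4, 4, 6, 6): truth gives 0; bid 6 gives 4 > 0. Violating.
Others bid (4, 4, 4, 10): truth gives 0; no alternative beats it.
Others bid (4, 4, 6, 10): truth gives 0; no alternative beats it.
(Checking all 81 profiles: 35 have a profitable deviation, 46 do not.)

35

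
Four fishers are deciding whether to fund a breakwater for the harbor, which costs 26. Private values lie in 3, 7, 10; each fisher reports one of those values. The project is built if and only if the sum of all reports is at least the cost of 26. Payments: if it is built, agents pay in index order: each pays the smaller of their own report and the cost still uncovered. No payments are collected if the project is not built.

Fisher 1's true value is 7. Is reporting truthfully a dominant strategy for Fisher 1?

Consider the case where Fisher 2 reports 3, Fisher 3 reports 10 and Fisher 4 reports 10.
Truthful report 7: project built, pays 7, utility 7 - 7 = 0.
Report 3 instead: project built, pays 3, utility 7 - 3 = 4.
Since 4 > 0, reporting 3 is strictly better here, so truthful reporting is not dominant.

No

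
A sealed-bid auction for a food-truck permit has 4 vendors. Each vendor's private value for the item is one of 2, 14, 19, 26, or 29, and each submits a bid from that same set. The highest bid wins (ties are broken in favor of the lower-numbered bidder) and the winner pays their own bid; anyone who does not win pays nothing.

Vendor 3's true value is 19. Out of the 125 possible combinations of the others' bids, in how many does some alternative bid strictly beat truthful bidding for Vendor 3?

2

Others bid (2, 2, 2): truth gives 0; bid 14 gives 5 > 0. Violating.
Others bid (2, 2, 14): truth gives 0; bid 14 gives 5 > 0. Violating.
Others bid (2, 2, 19): truth gives 0; no alternative beats it.
Others bid (2, 2, 26): truth gives 0; no alternative beats it.
(Checking all 125 profiles: 2 have a profitable deviation, 123 do not.)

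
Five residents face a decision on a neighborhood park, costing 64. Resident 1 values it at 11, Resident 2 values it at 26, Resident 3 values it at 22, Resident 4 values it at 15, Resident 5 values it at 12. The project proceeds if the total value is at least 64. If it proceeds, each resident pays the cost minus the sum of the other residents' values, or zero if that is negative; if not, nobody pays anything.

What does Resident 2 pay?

4

Total value 86 ≥ cost 64, so the project is built.
The other residents' values sum to 60.
Cost minus that sum is 64 - 60 = 4.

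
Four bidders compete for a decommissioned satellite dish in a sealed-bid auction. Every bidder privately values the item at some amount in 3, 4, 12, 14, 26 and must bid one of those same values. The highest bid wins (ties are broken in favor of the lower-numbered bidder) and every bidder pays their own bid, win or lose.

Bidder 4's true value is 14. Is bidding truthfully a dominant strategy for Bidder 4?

No

Consider the case where Bidder 1 bids 3, Bidder 2 bids 3 and Bidder 3 bids 3.
Truthful bid 14: wins, pays 14, utility 14 - 14 = 0.
Bid 4 instead: wins, pays 4, utility 14 - 4 = 10.
Since 10 > 0, bidding 4 is strictly better here, so truthful bidding is not dominant.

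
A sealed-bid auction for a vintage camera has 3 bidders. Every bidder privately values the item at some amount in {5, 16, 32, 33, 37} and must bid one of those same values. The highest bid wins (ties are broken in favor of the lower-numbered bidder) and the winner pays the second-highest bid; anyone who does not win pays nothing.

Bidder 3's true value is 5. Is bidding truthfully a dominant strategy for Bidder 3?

Check each profile of the others' bids and compare truth against every alternative bid.
Others bid (5, 5): truth gives 0, best alternative gives 0.
Others bid (5, 16): truth gives 0, best alternative gives 0.
Others bid (5, 32): truth gives 0, best alternative gives 0.
Others bid (5, 33): truth gives 0, best alternative gives 0.
Others bid (5, 37): truth gives 0, best alternative gives 0.
Others bid (16, 5): truth gives 0, best alternative gives 0.
(Remaining 19 profiles checked similarly; truth is weakly best in each.)
In every case the truthful bid is at least as good as any alternative, so it is a dominant strategy.

Yes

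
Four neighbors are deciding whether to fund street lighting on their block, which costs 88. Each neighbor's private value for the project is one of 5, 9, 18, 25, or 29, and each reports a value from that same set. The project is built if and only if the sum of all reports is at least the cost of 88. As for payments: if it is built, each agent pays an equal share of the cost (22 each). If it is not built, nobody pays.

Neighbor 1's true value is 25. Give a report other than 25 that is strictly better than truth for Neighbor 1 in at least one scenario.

29

Suppose Neighbor 2 reports 5, Neighbor 3 reports 25 and Neighbor 4 reports 29.
Report 25: project not built, utility 0.
Report 29: project built, pays 22, utility 25 - 22 = 3.
So reporting 29 beats truth here (3 > 0).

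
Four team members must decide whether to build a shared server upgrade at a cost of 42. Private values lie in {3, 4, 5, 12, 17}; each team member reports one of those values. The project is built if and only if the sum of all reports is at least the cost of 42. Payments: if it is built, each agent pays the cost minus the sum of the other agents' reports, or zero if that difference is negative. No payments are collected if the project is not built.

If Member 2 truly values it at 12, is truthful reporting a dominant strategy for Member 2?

Check each profile of the others' reports and compare truth against every alternative report.
Others report (12, 17, 17): truth gives 12, best alternative gives 12.
Others report (17, 12, 17): truth gives 12, best alternative gives 12.
Others report (17, 17, 12): truth gives 12, best alternative gives 12.
Others report (17, 17, 17): truth gives 12, best alternative gives 12.
Others report (12, 12, 17): truth gives 11, best alternative gives 11.
Others report (12, 17, 12): truth gives 11, best alternative gives 11.
(Remaining 119 profiles checked similarly; truth is weakly best in each.)
In every case the truthful report is at least as good as any alternative, so it is a dominant strategy.

Yes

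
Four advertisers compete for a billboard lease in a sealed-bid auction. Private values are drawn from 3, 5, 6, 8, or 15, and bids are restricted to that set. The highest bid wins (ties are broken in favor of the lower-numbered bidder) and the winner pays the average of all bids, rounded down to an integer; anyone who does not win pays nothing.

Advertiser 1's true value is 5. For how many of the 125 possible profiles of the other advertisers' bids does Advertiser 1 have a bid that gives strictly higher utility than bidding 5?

3

Others bid (3, 3, 6): truth gives 0; bid 6 gives 1 > 0. Violating.
Others bid (3, 6, 3): truth gives 0; bid 6 gives 1 > 0. Violating.
Others bid (6, 3, 3): truth gives 0; bid 6 gives 1 > 0. Violating.
Others bid (3, 3, 3): truth gives 2; no alternative beats it.
Others bid (3, 3, 5): truth gives 1; no alternative beats it.
(Checking all 125 profiles: 3 have a profitable deviation, 122 do not.)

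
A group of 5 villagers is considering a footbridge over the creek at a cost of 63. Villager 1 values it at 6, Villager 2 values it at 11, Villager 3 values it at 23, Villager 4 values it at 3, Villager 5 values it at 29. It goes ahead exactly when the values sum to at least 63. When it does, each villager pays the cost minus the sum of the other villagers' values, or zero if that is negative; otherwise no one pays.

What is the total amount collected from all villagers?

36

Total value 72 ≥ cost 63, so it is built.
Villager 1: others sum to 66; max(0, 63 - 66) = 0.
Villager 2: others sum to 61; max(0, 63 - 61) = 2.
Villager 3: others sum to 49; max(0, 63 - 49) = 14.
Villager 4: others sum to 69; max(0, 63 - 69) = 0.
Villager 5: others sum to 43; max(0, 63 - 43) = 20.
Total collected = 0 + 2 + 14 + 0 + 20 = 36.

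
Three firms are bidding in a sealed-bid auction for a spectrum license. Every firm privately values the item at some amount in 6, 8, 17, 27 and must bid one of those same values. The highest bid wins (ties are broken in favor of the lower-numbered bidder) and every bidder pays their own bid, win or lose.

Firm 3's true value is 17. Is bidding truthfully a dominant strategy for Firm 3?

Consider the case where Firm 1 bids 6 and Firm 2 bids 6.
Truthful bid 17: wins, pays 17, utility 17 - 17 = 0.
Bid 8 instead: wins, pays 8, utility 17 - 8 = 9.
Since 9 > 0, bidding 8 is strictly better here, so truthful bidding is not dominant.

No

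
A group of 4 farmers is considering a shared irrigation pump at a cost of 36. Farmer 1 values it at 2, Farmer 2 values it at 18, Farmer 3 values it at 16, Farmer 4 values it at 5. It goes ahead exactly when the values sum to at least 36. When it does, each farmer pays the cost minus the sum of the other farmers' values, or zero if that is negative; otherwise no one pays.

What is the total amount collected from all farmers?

Total value 41 ≥ cost 36, so it is built.
Farmer 1: others sum to 39; max(0, 36 - 39) = 0.
Farmer 2: others sum to 23; max(0, 36 - 23) = 13.
Farmer 3: others sum to 25; max(0, 36 - 25) = 11.
Farmer 4: others sum to 36; max(0, 36 - 36) = 0.
Total collected = 0 + 13 + 11 + 0 = 24.

24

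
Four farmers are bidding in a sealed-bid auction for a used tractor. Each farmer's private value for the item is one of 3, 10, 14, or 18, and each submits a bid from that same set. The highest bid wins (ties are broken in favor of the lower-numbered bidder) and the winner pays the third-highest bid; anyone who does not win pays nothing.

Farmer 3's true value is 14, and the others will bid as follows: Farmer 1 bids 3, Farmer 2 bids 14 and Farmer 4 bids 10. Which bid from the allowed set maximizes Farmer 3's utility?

18

Bid 3: loses, pays 0, utility 0.
Bid 10: loses, pays 0, utility 0.
Bid 14: loses, pays 0, utility 0.
Bid 18: wins, pays 10, utility 14 - 10 = 4.
The best choice is 18 with utility 4.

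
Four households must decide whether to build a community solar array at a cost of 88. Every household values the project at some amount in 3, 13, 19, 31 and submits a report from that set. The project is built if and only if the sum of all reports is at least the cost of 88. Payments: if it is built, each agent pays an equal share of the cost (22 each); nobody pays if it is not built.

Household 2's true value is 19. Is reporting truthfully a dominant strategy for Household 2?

No

Consider the case where Household 1 reports 13, Household 3 reports 31 and Household 4 reports 31.
Truthful report 19: project built, pays 22, utility 19 - 22 = -3.
Report 3 instead: project not built, utility 0.
Since 0 > -3, reporting 3 is strictly better here, so truthful reporting is not dominant.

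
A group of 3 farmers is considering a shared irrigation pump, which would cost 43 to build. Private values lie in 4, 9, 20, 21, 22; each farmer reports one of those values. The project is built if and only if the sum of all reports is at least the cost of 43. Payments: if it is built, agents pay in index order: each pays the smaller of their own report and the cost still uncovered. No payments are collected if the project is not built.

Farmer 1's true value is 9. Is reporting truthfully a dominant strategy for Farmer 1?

Consider the case where Farmer 2 reports 20 and Farmer 3 reports 20.
Truthful report 9: project built, pays 9, utility 9 - 9 = 0.
Report 4 instead: project built, pays 4, utility 9 - 4 = 5.
Since 5 > 0, reporting 4 is strictly better here, so truthful reporting is not dominant.

No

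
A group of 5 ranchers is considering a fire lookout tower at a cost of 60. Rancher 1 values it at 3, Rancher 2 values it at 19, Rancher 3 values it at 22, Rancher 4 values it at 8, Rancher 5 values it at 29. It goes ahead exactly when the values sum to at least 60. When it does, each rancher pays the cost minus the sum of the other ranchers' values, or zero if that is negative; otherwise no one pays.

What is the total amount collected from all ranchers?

9

Total value 81 ≥ cost 60, so it is built.
Rancher 1: others sum to 78; max(0, 60 - 78) = 0.
Rancher 2: others sum to 62; max(0, 60 - 62) = 0.
Rancher 3: others sum to 59; max(0, 60 - 59) = 1.
Rancher 4: others sum to 73; max(0, 60 - 73) = 0.
Rancher 5: others sum to 52; max(0, 60 - 52) = 8.
Total collected = 0 + 0 + 1 + 0 + 8 = 9.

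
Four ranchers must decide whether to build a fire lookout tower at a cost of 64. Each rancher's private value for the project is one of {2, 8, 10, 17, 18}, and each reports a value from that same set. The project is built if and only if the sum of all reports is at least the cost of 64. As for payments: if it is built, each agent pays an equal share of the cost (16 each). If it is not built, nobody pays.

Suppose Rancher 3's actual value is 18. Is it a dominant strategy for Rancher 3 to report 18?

Yes

Check each profile of the others' reports and compare truth against every alternative report.
Others report (10, 18, 18): truth gives 2, best alternative gives 0.
Others report (18, 10, 18): truth gives 2, best alternative gives 0.
Others report (18, 18, 10): truth gives 2, best alternative gives 0.
Others report (17, 17, 17): truth gives 2, best alternative gives 2.
Others report (17, 17, 18): truth gives 2, best alternative gives 2.
Others report (17, 18, 17): truth gives 2, best alternative gives 2.
(Remaining 119 profiles checked similarly; truth is weakly best in each.)
In every case the truthful report is at least as good as any alternative, so it is a dominant strategy.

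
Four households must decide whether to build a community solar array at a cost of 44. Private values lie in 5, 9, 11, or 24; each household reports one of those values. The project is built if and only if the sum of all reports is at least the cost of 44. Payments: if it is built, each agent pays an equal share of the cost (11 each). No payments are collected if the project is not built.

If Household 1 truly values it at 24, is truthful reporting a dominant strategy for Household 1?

Check each profile of the others' reports and compare truth against every alternative report.
Others report (5, 5, 11): truth gives 13, best alternative gives 0.
Others report (5, 9, 9): truth gives 13, best alternative gives 0.
Others report (5, 9, 11): truth gives 13, best alternative gives 0.
Others report (5, 11, 5): truth gives 13, best alternative gives 0.
Others report (5, 11, 9): truth gives 13, best alternative gives 0.
Others report (5, 11, 11): truth gives 13, best alternative gives 0.
(Remaining 58 profiles checked similarly; truth is weakly best in each.)
In every case the truthful report is at least as good as any alternative, so it is a dominant strategy.

Yes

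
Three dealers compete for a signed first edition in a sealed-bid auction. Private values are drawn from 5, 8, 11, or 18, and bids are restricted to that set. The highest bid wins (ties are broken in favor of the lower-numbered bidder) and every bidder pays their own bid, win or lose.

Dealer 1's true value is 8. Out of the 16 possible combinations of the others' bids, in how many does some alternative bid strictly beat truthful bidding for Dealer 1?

13

Others bid (5, 5): truth gives 0; bid 5 gives 3 > 0. Violating.
Others bid (5, 11): truth gives -8; bid 11 gives -3 > -8. Violating.
Others bid (5, 18): truth gives -8; bid 5 gives -5 > -8. Violating.
Others bid (8, 11): truth gives -8; bid 11 gives -3 > -8. Violating.
Others bid (5, 8): truth gives 0; no alternative beats it.
Others bid (8, 5): truth gives 0; no alternative beats it.
(Checking all 16 profiles: 13 have a profitable deviation, 3 do not.)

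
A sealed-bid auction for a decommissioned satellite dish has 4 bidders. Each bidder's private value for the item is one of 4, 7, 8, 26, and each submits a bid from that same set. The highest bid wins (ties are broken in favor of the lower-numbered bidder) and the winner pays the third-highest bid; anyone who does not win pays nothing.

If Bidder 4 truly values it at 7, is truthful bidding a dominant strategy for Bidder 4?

Consider the case where Bidder 1 bids 4, Bidder 2 bids 4 and Bidder 3 bids 7.
Truthful bid 7: loses, pays 0, utility 0.
Bid 8 instead: wins, pays 4, utility 7 - 4 = 3.
Since 3 > 0, bidding 8 is strictly better here, so truthful bidding is not dominant.

No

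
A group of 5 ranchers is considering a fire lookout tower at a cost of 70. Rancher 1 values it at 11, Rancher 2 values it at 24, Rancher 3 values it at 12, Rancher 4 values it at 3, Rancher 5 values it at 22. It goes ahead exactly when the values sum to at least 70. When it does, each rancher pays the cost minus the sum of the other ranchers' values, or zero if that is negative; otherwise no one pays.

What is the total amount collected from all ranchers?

Total value 72 ≥ cost 70, so it is built.
Rancher 1: others sum to 61; max(0, 70 - 61) = 9.
Rancher 2: others sum to 48; max(0, 70 - 48) = 22.
Rancher 3: others sum to 60; max(0, 70 - 60) = 10.
Rancher 4: others sum to 69; max(0, 70 - 69) = 1.
Rancher 5: others sum to 50; max(0, 70 - 50) = 20.
Total collected = 9 + 22 + 10 + 1 + 20 = 62.

62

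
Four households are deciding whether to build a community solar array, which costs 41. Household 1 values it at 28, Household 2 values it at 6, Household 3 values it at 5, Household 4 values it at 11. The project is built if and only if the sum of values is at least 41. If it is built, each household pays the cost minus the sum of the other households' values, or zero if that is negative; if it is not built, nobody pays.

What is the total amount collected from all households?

Total value 50 ≥ cost 41, so it is built.
Household 1: others sum to 22; max(0, 41 - 22) = 19.
Household 2: others sum to 44; max(0, 41 - 44) = 0.
Household 3: others sum to 45; max(0, 41 - 45) = 0.
Household 4: others sum to 39; max(0, 41 - 39) = 2.
Total collected = 19 + 0 + 0 + 2 = 21.

21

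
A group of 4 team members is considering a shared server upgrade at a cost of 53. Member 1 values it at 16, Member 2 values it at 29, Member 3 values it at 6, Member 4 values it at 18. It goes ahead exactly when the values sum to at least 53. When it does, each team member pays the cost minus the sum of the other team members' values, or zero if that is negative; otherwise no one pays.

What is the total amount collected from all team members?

15

Total value 69 ≥ cost 53, so it is built.
Member 1: others sum to 53; max(0, 53 - 53) = 0.
Member 2: others sum to 40; max(0, 53 - 40) = 13.
Member 3: others sum to 63; max(0, 53 - 63) = 0.
Member 4: others sum to 51; max(0, 53 - 51) = 2.
Total collected = 0 + 13 + 0 + 2 = 15.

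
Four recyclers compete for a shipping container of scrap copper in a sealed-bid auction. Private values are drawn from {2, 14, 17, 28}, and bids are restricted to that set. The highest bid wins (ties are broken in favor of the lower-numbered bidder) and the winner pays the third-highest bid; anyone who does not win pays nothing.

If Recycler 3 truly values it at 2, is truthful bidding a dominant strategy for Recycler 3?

Yes

Check each profile of the others' bids and compare truth against every alternative bid.
Others bid (2, 2, 2): truth gives 0, best alternative gives 0.
Others bid (2, 2, 14): truth gives 0, best alternative gives 0.
Others bid (2, 2, 17): truth gives 0, best alternative gives 0.
Others bid (2, 2, 28): truth gives 0, best alternative gives 0.
Others bid (2, 14, 2): truth gives 0, best alternative gives 0.
Others bid (2, 14, 14): truth gives 0, best alternative gives 0.
(Remaining 58 profiles checked similarly; truth is weakly best in each.)
In every case the truthful bid is at least as good as any alternative, so it is a dominant strategy.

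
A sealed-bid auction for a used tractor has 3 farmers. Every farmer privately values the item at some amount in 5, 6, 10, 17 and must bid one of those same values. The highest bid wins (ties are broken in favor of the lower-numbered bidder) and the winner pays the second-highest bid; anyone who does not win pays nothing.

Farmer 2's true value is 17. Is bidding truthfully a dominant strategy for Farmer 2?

Check each profile of the others' bids and compare truth against every alternative bid.
Others bid (10, 5): truth gives 7, best alternative gives 0.
Others bid (10, 6): truth gives 7, best alternative gives 0.
Others bid (10, 10): truth gives 7, best alternative gives 0.
Others bid (5, 5): truth gives 12, best alternative gives 12.
Others bid (5, 6): truth gives 11, best alternative gives 11.
Others bid (6, 5): truth gives 11, best alternative gives 11.
(Remaining 10 profiles checked similarly; truth is weakly best in each.)
In every case the truthful bid is at least as good as any alternative, so it is a dominant strategy.

Yes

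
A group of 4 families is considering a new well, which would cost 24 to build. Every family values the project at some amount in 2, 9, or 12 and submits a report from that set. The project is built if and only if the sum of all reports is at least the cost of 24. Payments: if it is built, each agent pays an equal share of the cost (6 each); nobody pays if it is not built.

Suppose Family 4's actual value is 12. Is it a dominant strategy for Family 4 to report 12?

Yes

Check each profile of the others' reports and compare truth against every alternative report.
Others report (2, 2, 9): truth gives 6, best alternative gives 0.
Others report (2, 9, 2): truth gives 6, best alternative gives 0.
Others report (9, 2, 2): truth gives 6, best alternative gives 0.
Others report (2, 2, 12): truth gives 6, best alternative gives 6.
Others report (2, 9, 9): truth gives 6, best alternative gives 6.
Others report (2, 9, 12): truth gives 6, best alternative gives 6.
(Remaining 21 profiles checked similarly; truth is weakly best in each.)
In every case the truthful report is at least as good as any alternative, so it is a dominant strategy.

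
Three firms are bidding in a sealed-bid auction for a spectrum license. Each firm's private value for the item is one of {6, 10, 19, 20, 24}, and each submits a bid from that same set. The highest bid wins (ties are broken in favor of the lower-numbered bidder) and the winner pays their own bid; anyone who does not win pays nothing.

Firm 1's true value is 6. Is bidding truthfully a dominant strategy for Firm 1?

Yes

Check each profile of the others' bids and compare truth against every alternative bid.
Others bid (6, 6): truth gives 0, best alternative gives -4.
Others bid (6, 10): truth gives 0, best alternative gives -4.
Others bid (10, 6): truth gives 0, best alternative gives -4.
Others bid (10, 10): truth gives 0, best alternative gives -4.
Others bid (6, 19): truth gives 0, best alternative gives 0.
Others bid (6, 20): truth gives 0, best alternative gives 0.
(Remaining 19 profiles checked similarly; truth is weakly best in each.)
In every case the truthful bid is at least as good as any alternative, so it is a dominant strategy.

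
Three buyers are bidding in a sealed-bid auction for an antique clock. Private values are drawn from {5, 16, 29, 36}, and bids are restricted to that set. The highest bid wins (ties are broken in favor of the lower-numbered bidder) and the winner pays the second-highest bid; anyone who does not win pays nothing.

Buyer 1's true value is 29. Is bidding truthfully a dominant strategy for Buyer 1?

Check each profile of the others' bids and compare truth against every alternative bid.
Others bid (5, 5): truth gives 24, best alternative gives 24.
Others bid (5, 16): truth gives 13, best alternative gives 13.
Others bid (16, 5): truth gives 13, best alternative gives 13.
Others bid (16, 16): truth gives 13, best alternative gives 13.
Others bid (5, 29): truth gives 0, best alternative gives 0.
Others bid (5, 36): truth gives 0, best alternative gives 0.
(Remaining 10 profiles checked similarly; truth is weakly best in each.)
In every case the truthful bid is at least as good as any alternative, so it is a dominant strategy.

Yes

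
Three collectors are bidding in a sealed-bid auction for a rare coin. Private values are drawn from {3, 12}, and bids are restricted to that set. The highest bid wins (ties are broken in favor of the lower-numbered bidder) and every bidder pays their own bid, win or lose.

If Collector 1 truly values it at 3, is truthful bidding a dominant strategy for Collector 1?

Check each profile of the others' bids and compare truth against every alternative bid.
Others bid (3, 3): truth gives 0, best alternative gives -9.
Others bid (3, 12): truth gives -3, best alternative gives -9.
Others bid (12, 3): truth gives -3, best alternative gives -9.
Others bid (12, 12): truth gives -3, best alternative gives -9.
In every case the truthful bid is at least as good as any alternative, so it is a dominant strategy.

Yes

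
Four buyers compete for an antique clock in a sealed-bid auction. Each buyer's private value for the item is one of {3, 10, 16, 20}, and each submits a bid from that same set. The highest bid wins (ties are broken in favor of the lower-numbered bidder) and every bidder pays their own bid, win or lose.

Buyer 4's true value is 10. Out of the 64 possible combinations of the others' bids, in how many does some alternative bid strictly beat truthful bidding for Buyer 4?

63

Others bid (3, 3, 10): truth gives -10; bid 3 gives -3 > -10. Violating.
Others bid (3, 3, 16): truth gives -10; bid 3 gives -3 > -10. Violating.
Others bid (3, 3, 20): truth gives -10; bid 3 gives -3 > -10. Violating.
Others bid (3, 10, 3): truth gives -10; bid 3 gives -3 > -10. Violating.
Others bid (3, 3, 3): truth gives 0; no alternative beats it.
(Checking all 64 profiles: 63 have a profitable deviation, 1 does not.)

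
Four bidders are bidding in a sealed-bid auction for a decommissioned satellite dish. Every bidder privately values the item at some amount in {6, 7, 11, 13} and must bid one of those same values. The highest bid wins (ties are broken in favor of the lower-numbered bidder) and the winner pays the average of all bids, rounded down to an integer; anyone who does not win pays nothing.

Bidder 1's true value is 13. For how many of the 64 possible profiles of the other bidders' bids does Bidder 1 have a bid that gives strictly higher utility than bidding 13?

Others bid (6, 6, 6): truth gives 6; bid 6 gives 7 > 6. Violating.
Others bid (6, 6, 7): truth gives 5; bid 7 gives 7 > 5. Violating.
Others bid (6, 6, 11): truth gives 4; bid 11 gives 5 > 4. Violating.
Others bid (6, 7, 6): truth gives 5; bid 7 gives 7 > 5. Violating.
Others bid (6, 6, 13): truth gives 4; no alternative beats it.
Others bid (6, 7, 13): truth gives 4; no alternative beats it.
(Checking all 64 profiles: 20 have a profitable deviation, 44 do not.)

20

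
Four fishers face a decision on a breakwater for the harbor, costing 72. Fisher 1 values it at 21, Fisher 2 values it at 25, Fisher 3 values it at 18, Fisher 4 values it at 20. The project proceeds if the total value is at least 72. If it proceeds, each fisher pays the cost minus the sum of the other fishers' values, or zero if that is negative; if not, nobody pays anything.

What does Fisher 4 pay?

Total value 84 ≥ cost 72, so the project is built.
The other fishers' values sum to 64.
Cost minus that sum is 72 - 64 = 8.

8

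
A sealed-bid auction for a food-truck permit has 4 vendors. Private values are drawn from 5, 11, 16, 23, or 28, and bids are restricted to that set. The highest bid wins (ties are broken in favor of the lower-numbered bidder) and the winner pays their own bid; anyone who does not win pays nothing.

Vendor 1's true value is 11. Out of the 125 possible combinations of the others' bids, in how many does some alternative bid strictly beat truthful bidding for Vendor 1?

Others bid (5, 5, 5): truth gives 0; bid 5 gives 6 > 0. Violating.
Others bid (5, 5, 11): truth gives 0; no alternative beats it.
Others bid (5, 5, 16): truth gives 0; no alternative beats it.
(Checking all 125 profiles: 1 has a profitable deviation, 124 do not.)

1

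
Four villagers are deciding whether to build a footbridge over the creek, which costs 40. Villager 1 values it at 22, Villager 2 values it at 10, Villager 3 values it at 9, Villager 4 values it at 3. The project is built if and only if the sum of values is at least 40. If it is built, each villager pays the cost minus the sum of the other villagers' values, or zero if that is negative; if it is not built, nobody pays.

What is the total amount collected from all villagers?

29

Total value 44 ≥ cost 40, so it is built.
Villager 1: others sum to 22; max(0, 40 - 22) = 18.
Villager 2: others sum to 34; max(0, 40 - 34) = 6.
Villager 3: others sum to 35; max(0, 40 - 35) = 5.
Villager 4: others sum to 41; max(0, 40 - 41) = 0.
Total collected = 18 + 6 + 5 + 0 = 29.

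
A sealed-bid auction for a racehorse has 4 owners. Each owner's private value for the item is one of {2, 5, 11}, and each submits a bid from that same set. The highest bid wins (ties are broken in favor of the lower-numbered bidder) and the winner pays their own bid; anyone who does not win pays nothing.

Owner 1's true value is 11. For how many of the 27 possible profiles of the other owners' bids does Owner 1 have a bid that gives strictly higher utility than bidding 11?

Others bid (2, 2, 2): truth gives 0; bid 2 gives 9 > 0. Violating.
Others bid (2, 2, 5): truth gives 0; bid 5 gives 6 > 0. Violating.
Others bid (2, 5, 2): truth gives 0; bid 5 gives 6 > 0. Violating.
Others bid (2, 5, 5): truth gives 0; bid 5 gives 6 > 0. Violating.
Others bid (2, 2, 11): truth gives 0; no alternative beats it.
Others bid (2, 5, 11): truth gives 0; no alternative beats it.
(Checking all 27 profiles: 8 have a profitable deviation, 19 do not.)

8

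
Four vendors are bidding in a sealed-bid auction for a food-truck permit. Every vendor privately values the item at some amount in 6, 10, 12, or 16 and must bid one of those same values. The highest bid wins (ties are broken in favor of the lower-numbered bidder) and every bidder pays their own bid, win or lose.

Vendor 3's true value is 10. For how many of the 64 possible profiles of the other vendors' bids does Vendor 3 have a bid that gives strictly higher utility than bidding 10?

Others bid (6, 6, 12): truth gives -10; bid 12 gives -2 > -10. Violating.
Others bid (6, 6, 16): truth gives -10; bid 6 gives -6 > -10. Violating.
Others bid (6, 10, 6): truth gives -10; bid 12 gives -2 > -10. Violating.
Others bid (6, 10, 10): truth gives -10; bid 12 gives -2 > -10. Violating.
Others bid (6, 6, 6): truth gives 0; no alternative beats it.
Others bid (6, 6, 10): truth gives 0; no alternative beats it.
(Checking all 64 profiles: 62 have a profitable deviation, 2 do not.)

62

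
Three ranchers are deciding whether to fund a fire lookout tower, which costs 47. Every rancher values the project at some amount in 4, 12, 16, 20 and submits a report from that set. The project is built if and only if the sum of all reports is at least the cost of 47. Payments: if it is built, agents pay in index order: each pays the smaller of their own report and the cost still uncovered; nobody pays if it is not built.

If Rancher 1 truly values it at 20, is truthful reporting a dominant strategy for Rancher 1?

No

Consider the case where Rancher 2 reports 12 and Rancher 3 reports 20.
Truthful report 20: project built, pays 20, utility 20 - 20 = 0.
Report 16 instead: project built, pays 16, utility 20 - 16 = 4.
Since 4 > 0, reporting 16 is strictly better here, so truthful reporting is not dominant.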